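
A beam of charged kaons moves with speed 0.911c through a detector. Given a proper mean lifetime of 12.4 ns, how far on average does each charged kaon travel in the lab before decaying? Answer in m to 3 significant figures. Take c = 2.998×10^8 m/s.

d ≈ 8.21 m

γ = 1/√(1 − 0.911²) = 2.4248
Dilated lifetime: Δt = γτ₀ = 2.4248 × 12.4 ns = 30.067 ns
d = vΔt = 0.911c × 30.067 ns = 2.7312×10^8 m/s × 3.0067×10^-8 s = 8.21 m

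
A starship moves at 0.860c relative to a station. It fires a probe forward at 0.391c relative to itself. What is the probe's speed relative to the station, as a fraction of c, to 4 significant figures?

u ≈ 0.9362c

Relativistic velocity addition: u = (u' + v)/(1 + u'v/c²)
= (0.391 + 0.860)/(1 + 0.391×0.860) = 1.251/1.33626 = 0.9362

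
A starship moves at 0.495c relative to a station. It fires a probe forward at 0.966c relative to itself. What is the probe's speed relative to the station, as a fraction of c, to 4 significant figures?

Relativistic velocity addition: u = (u' + v)/(1 + u'v/c²)
= (0.966 + 0.495)/(1 + 0.966×0.495) = 1.461/1.47817 = 0.9884

u ≈ 0.9884c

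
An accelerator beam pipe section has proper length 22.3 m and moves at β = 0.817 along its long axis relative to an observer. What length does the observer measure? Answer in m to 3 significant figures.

L ≈ 12.9 m

γ = 1/√(1 − 0.817²) = 1.7342
Length contraction: L = L₀/γ = 22.3/1.7342 = 12.9 m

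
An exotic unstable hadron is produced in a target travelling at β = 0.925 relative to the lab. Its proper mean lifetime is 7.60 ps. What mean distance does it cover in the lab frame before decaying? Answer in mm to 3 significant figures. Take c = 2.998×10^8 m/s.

d ≈ 5.55 mm

γ = 1/√(1 − 0.925²) = 2.6318
Dilated lifetime: Δt = γτ₀ = 2.6318 × 7.60 ps = 20.002 ps
d = vΔt = 0.925c × 20.002 ps = 2.7732×10^8 m/s × 2.0002×10^-11 s = 5.55 mm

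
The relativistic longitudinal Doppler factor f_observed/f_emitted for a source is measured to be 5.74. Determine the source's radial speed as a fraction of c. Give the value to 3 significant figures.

β ≈ 0.941

f_obs/f_src = √((1+β)/(1−β)) = 5.74  ⇒  (1+β)/(1−β) = 32.948
β = |1 − D²|/(1 + D²) = |1 − 32.948|/(1 + 32.948) = 0.941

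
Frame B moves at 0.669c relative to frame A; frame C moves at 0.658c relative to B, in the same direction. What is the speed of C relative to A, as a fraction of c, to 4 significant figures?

u ≈ 0.9214c

Compose boost 2: (0.658 + 0.669)/(1 + 0.658×0.669) = 1.327/1.44020 = 0.9214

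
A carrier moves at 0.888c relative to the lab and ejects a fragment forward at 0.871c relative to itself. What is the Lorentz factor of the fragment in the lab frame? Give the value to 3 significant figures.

u_lab = (0.871 + 0.888)/(1 + 0.871×0.888) = 1.759/1.77345 = 0.991853
γ = 1/√(1 − 0.991853²) = 7.85

γ ≈ 7.85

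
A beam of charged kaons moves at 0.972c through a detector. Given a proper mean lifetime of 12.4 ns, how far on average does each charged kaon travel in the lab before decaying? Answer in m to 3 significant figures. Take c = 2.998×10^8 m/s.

d ≈ 15.4 m

γ = 1/√(1 − 0.972²) = 4.2557
Dilated lifetime: Δt = γτ₀ = 4.2557 × 12.4 ns = 52.770 ns
d = vΔt = 0.972c × 52.770 ns = 2.9141×10^8 m/s × 5.2770×10^-8 s = 15.4 m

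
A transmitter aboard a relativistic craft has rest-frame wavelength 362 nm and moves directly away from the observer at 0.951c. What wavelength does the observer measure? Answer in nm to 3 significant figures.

Relativistic Doppler: λ_obs = λ_src √((1+β)/(1−β))
= 362 × √(1.9510/0.049000) = 362 × 6.3100 = 2280 nm

λ_obs ≈ 2280 nm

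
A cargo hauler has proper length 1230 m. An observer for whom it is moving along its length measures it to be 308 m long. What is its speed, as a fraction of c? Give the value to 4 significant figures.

γ = L₀/L = 1230/308 = 3.99351
β = √(1 − 1/γ²) = 0.9681

β ≈ 0.9681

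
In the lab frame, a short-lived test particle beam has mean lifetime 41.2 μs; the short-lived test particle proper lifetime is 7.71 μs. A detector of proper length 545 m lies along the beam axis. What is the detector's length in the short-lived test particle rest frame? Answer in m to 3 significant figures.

Time dilation ⇒ γ = Δt/τ₀ = 41.2/7.71 = 5.3437
Length contraction: L = L₀/γ = 545/5.3437 = 102 m

L ≈ 102 m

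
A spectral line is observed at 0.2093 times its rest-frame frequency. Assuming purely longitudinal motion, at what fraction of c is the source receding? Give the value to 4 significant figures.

f_obs/f_src = √((1−β)/(1+β)) = 0.2093  ⇒  (1−β)/(1+β) = 0.0438065
β = |1 − D²|/(1 + D²) = |1 − 0.0438065|/(1 + 0.0438065) = 0.9161

β ≈ 0.9161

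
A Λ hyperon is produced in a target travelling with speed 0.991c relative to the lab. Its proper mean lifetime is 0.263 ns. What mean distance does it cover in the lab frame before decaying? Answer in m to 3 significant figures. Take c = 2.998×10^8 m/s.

d ≈ 0.584 m

γ = 1/√(1 − 0.991²) = 7.4704
Dilated lifetime: Δt = γτ₀ = 7.4704 × 0.263 ns = 1.9647 ns
d = vΔt = 0.991c × 1.9647 ns = 2.9710×10^8 m/s × 1.9647×10^-9 s = 0.584 m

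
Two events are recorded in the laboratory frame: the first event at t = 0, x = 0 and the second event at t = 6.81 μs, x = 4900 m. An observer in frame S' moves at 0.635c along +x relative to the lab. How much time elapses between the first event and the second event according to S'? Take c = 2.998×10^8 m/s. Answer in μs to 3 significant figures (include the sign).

Δt' ≈ -4.62 μs

γ = 1/√(1 − 0.635²) = 1.2945
Δt' = γ(Δt − vΔx/c²) = 1.2945 × (6.81 μs − 0.635×4900 m / (2.998×10^8 m/s))
= 1.2945 × (-3.5686 μs) = -4.62 μs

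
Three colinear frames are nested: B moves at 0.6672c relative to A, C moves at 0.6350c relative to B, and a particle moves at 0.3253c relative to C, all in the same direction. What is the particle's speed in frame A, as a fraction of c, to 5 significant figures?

Compose boost 2: (0.6350 + 0.6672)/(1 + 0.6350×0.6672) = 1.3022/1.423672 = 0.9146770
Compose boost 3: (0.3253 + 0.9146770)/(1 + 0.3253×0.9146770) = 1.239977/1.297544 = 0.95563

u ≈ 0.95563c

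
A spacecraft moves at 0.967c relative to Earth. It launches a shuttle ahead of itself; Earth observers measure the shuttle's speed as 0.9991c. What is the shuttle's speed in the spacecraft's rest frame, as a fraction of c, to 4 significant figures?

Inverse velocity addition: u' = (u − v)/(1 − uv/c²)
= (0.9991 − 0.967)/(1 − 0.9991×0.967) = 0.03210/0.0338703 = 0.9477

u' ≈ 0.9477c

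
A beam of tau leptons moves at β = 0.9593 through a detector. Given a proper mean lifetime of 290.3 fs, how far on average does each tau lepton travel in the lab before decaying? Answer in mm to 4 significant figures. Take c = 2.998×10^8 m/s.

d ≈ 0.2957 mm

γ = 1/√(1 − 0.9593²) = 3.54122
Dilated lifetime: Δt = γτ₀ = 3.54122 × 290.3 fs = 1028.01 fs
d = vΔt = 0.9593c × 1028.01 fs = 2.87598×10^8 m/s × 1.02801×10^-12 s = 0.2957 mm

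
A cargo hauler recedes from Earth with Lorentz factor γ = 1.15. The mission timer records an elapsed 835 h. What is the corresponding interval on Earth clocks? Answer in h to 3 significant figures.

γ = 1.15 (given)
Time dilation: Δt = γτ₀ = 1.15 × 835 h = 960 h

Δt ≈ 960 h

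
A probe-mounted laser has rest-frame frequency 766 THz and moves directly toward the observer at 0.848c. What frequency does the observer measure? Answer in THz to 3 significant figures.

Relativistic Doppler: f_obs = f_src √((1+β)/(1−β))
= 766 × √(1.8480/0.15200) = 766 × 3.4868 = 2670 THz

f_obs ≈ 2670 THz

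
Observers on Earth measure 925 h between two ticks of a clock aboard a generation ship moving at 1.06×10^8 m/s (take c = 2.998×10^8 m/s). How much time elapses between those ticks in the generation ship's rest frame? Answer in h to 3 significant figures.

β = v/c = 1.06×10^8 / 2.998×10^8 = 0.35357
γ = 1/√(1 − 0.35357²) = 1.0691
Proper time: τ₀ = Δt/γ = 925/1.0691 = 865 h

τ₀ ≈ 865 h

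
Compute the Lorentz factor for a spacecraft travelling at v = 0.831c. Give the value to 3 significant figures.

γ ≈ 1.80

γ = 1/√(1 − β²) = 1/√(1 − 0.831²) = 1/√(0.30944) = 1.80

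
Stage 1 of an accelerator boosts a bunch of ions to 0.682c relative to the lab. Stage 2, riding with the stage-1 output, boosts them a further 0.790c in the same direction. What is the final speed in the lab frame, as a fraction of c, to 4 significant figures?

Compose boost 2: (0.790 + 0.682)/(1 + 0.790×0.682) = 1.472/1.53878 = 0.9566

u ≈ 0.9566c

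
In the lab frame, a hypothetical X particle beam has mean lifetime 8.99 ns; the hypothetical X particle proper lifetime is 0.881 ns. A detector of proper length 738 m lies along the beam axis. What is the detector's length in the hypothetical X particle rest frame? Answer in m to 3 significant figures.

L ≈ 72.3 m

Time dilation ⇒ γ = Δt/τ₀ = 8.99/0.881 = 10.204
Length contraction: L = L₀/γ = 738/10.204 = 72.3 m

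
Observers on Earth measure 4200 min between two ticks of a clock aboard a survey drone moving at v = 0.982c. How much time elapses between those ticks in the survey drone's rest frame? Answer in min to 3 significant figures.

γ = 1/√(1 − 0.982²) = 5.2943
Proper time: τ₀ = Δt/γ = 4200/5.2943 = 793 min

τ₀ ≈ 793 min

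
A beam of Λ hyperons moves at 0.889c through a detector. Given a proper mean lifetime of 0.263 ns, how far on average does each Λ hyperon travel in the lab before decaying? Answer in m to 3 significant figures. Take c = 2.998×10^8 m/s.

γ = 1/√(1 − 0.889²) = 2.1838
Dilated lifetime: Δt = γτ₀ = 2.1838 × 0.263 ns = 0.57435 ns
d = vΔt = 0.889c × 0.57435 ns = 2.6652×10^8 m/s × 5.7435×10^-10 s = 0.153 m

d ≈ 0.153 m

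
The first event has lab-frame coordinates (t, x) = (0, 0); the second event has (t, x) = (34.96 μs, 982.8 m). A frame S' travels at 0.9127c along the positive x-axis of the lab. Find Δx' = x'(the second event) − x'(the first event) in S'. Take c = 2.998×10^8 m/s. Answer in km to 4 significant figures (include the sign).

Δx' ≈ -21.00 km

γ = 1/√(1 − 0.9127²) = 2.44720
Δx' = γ(Δx − vΔt) = 2.44720 × (982.8 m − 0.9127×(2.998×10^8 m/s)×34.96×10^-6 s)
= 2.44720 × (-8583.22 m) = -21.00 km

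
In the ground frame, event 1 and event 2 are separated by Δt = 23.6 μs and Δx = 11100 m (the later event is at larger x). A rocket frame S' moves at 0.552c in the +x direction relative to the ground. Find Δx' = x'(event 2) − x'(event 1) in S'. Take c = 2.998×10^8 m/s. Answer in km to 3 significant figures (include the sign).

Δx' ≈ 8.63 km

γ = 1/√(1 − 0.552²) = 1.1993
Δx' = γ(Δx − vΔt) = 1.1993 × (11100 m − 0.552×(2.998×10^8 m/s)×23.6×10^-6 s)
= 1.1993 × (7194.4 m) = 8.63 km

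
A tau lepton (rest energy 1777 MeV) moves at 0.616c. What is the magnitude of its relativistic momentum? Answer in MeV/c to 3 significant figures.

γ = 1/√(1 − 0.616²) = 1.2694
p = γβm₀c = 1.2694 × 0.616 × 1777 MeV/c = 1390 MeV/c

p ≈ 1390 MeV/c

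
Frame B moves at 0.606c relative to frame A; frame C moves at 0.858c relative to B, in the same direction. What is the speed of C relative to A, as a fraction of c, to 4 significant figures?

u ≈ 0.9632c

Compose boost 2: (0.858 + 0.606)/(1 + 0.858×0.606) = 1.464/1.51995 = 0.9632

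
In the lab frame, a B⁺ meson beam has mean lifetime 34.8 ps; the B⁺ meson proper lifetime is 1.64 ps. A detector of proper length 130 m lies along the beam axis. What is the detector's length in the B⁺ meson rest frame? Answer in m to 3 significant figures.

Time dilation ⇒ γ = Δt/τ₀ = 34.8/1.64 = 21.220
Length contraction: L = L₀/γ = 130/21.220 = 6.13 m

L ≈ 6.13 m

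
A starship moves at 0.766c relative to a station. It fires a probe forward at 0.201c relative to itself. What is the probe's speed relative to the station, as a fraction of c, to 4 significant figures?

u ≈ 0.8380c

Relativistic velocity addition: u = (u' + v)/(1 + u'v/c²)
= (0.201 + 0.766)/(1 + 0.201×0.766) = 0.9670/1.15397 = 0.8380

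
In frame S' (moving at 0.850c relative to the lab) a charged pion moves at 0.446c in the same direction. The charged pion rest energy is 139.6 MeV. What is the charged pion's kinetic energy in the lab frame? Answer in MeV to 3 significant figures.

u_lab = (0.446 + 0.850)/(1 + 0.446×0.850) = 0.939743
γ = 1/√(1 − 0.939743²) = 2.9250
K = (γ − 1)m₀c² = (2.9250 − 1) × 139.6 = 1.9250 × 139.6 = 269 MeV

K ≈ 269 MeV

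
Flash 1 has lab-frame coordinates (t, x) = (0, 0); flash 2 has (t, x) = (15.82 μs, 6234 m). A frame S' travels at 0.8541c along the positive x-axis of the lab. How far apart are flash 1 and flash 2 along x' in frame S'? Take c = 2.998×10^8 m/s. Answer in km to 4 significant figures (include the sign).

γ = 1/√(1 − 0.8541²) = 1.92267
Δx' = γ(Δx − vΔt) = 1.92267 × (6234 m − 0.8541×(2.998×10^8 m/s)×15.82×10^-6 s)
= 1.92267 × (2183.14 m) = 4.197 km

Δx' ≈ 4.197 km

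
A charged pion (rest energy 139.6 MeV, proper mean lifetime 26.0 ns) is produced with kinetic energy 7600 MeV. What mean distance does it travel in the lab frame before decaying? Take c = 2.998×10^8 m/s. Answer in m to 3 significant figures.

γ = 1 + K/(m₀c²) = 1 + 7600/139.6 = 55.441
β = √(1 − 1/γ²) = 0.99984
Dilated lifetime: γτ₀ = 55.441 × 26.0 ns = 1441.5 ns
d = βc·γτ₀ = 0.99984 × (2.998×10^8 m/s) × 1.4415×10^-6 s = 432 m

d ≈ 432 m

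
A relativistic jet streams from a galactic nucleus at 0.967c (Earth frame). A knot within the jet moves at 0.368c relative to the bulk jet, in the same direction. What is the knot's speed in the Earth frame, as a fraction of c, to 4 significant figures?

Relativistic velocity addition: u = (u' + v)/(1 + u'v/c²)
= (0.368 + 0.967)/(1 + 0.368×0.967) = 1.335/1.35586 = 0.9846

u ≈ 0.9846c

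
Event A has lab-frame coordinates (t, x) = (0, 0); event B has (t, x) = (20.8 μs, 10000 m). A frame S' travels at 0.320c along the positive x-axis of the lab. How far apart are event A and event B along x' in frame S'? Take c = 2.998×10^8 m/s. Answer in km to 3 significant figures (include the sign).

γ = 1/√(1 − 0.320²) = 1.0555
Δx' = γ(Δx − vΔt) = 1.0555 × (10000 m − 0.320×(2.998×10^8 m/s)×20.8×10^-6 s)
= 1.0555 × (8004.5 m) = 8.45 km

Δx' ≈ 8.45 km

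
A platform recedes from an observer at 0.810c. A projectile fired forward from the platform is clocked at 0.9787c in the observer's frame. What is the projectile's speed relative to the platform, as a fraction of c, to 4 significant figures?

Inverse velocity addition: u' = (u − v)/(1 − uv/c²)
= (0.9787 − 0.810)/(1 − 0.9787×0.810) = 0.1687/0.207253 = 0.8140

u' ≈ 0.8140c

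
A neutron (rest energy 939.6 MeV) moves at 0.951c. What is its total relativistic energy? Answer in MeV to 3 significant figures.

γ = 1/√(1 − 0.951²) = 3.2342
E = γm₀c² = 3.2342 × 939.6 MeV = 3040 MeV

E ≈ 3040 MeV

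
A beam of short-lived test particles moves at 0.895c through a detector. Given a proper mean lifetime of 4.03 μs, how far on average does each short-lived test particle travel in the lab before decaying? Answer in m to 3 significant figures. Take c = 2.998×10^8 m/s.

γ = 1/√(1 − 0.895²) = 2.2418
Dilated lifetime: Δt = γτ₀ = 2.2418 × 4.03 μs = 9.0345 μs
d = vΔt = 0.895c × 9.0345 μs = 2.6832×10^8 m/s × 9.0345×10^-6 s = 2420 m

d ≈ 2420 m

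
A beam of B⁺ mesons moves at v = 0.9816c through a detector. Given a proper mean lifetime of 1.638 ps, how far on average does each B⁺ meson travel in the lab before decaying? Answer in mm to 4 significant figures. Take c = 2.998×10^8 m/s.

γ = 1/√(1 − 0.9816²) = 5.23701
Dilated lifetime: Δt = γτ₀ = 5.23701 × 1.638 ps = 8.57822 ps
d = vΔt = 0.9816c × 8.57822 ps = 2.94284×10^8 m/s × 8.57822×10^-12 s = 2.524 mm

d ≈ 2.524 mm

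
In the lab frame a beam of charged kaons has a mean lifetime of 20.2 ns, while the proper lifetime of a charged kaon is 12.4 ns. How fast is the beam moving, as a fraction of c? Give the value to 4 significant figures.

β ≈ 0.7894

γ = Δt/τ₀ = 20.2/12.4 = 1.62903
β = √(1 − 1/γ²) = √(1 − 1/1.62903²) = 0.7894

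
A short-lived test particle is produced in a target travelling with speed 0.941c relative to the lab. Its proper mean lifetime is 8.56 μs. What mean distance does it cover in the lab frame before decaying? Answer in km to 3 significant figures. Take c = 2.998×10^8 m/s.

γ = 1/√(1 − 0.941²) = 2.9550
Dilated lifetime: Δt = γτ₀ = 2.9550 × 8.56 μs = 25.295 μs
d = vΔt = 0.941c × 25.295 μs = 2.8211×10^8 m/s × 2.5295×10^-5 s = 7.14 km

d ≈ 7.14 km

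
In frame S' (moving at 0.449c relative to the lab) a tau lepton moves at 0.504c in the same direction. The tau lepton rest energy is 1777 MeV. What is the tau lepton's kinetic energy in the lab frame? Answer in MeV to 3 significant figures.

u_lab = (0.504 + 0.449)/(1 + 0.504×0.449) = 0.777137
γ = 1/√(1 − 0.777137²) = 1.5890
K = (γ − 1)m₀c² = (1.5890 − 1) × 1777 = 0.58899 × 1777 = 1050 MeV

K ≈ 1050 MeV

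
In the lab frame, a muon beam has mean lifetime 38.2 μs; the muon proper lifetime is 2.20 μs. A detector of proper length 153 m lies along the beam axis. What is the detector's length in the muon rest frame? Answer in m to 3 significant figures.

L ≈ 8.81 m

Time dilation ⇒ γ = Δt/τ₀ = 38.2/2.20 = 17.364
Length contraction: L = L₀/γ = 153/17.364 = 8.81 m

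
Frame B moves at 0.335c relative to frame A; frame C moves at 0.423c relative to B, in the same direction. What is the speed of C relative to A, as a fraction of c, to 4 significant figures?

Compose boost 2: (0.423 + 0.335)/(1 + 0.423×0.335) = 0.7580/1.14170 = 0.6639

u ≈ 0.6639c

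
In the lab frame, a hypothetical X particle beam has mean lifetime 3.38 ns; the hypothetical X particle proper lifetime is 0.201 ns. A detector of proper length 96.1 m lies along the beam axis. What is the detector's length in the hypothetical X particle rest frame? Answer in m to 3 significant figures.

L ≈ 5.71 m

Time dilation ⇒ γ = Δt/τ₀ = 3.38/0.201 = 16.816
Length contraction: L = L₀/γ = 96.1/16.816 = 5.71 m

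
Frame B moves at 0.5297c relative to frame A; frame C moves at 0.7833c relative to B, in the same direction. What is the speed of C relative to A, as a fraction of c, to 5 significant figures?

u ≈ 0.92797c

Compose boost 2: (0.7833 + 0.5297)/(1 + 0.7833×0.5297) = 1.3130/1.414914 = 0.92797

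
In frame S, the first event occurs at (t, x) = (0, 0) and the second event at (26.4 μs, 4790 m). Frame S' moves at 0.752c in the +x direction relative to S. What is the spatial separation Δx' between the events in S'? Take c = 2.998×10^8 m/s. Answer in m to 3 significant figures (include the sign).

γ = 1/√(1 − 0.752²) = 1.5171
Δx' = γ(Δx − vΔt) = 1.5171 × (4790 m − 0.752×(2.998×10^8 m/s)×26.4×10^-6 s)
= 1.5171 × (-1161.9 m) = -1760 m

Δx' ≈ -1760 m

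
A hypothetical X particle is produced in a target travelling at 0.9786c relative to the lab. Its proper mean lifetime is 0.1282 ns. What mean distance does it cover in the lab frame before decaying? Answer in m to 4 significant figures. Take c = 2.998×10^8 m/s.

d ≈ 0.1828 m

γ = 1/√(1 − 0.9786²) = 4.85975
Dilated lifetime: Δt = γτ₀ = 4.85975 × 0.1282 ns = 0.623020 ns
d = vΔt = 0.9786c × 0.623020 ns = 2.93384×10^8 m/s × 6.23020×10^-10 s = 0.1828 m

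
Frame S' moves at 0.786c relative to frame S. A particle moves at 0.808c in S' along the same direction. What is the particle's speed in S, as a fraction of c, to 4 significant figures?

Relativistic velocity addition: u = (u' + v)/(1 + u'v/c²)
= (0.808 + 0.786)/(1 + 0.808×0.786) = 1.594/1.63509 = 0.9749

u ≈ 0.9749c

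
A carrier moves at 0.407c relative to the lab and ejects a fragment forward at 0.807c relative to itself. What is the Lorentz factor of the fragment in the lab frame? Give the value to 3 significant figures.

u_lab = (0.807 + 0.407)/(1 + 0.807×0.407) = 1.214/1.32845 = 0.913848
γ = 1/√(1 − 0.913848²) = 2.46

γ ≈ 2.46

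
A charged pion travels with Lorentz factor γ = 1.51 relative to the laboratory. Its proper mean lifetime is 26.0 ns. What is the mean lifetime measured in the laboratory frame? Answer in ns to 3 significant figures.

Δt ≈ 39.3 ns

γ = 1.51 (given)
Time dilation: Δt = γτ₀ = 1.51 × 26.0 ns = 39.3 ns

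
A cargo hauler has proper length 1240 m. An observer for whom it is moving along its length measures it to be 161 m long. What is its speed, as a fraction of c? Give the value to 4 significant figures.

β ≈ 0.9915

γ = L₀/L = 1240/161 = 7.70186
β = √(1 − 1/γ²) = 0.9915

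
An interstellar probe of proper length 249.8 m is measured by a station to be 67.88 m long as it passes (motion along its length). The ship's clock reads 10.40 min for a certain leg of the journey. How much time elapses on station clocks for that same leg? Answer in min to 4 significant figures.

Length contraction ⇒ γ = L₀/L = 249.8/67.88 = 3.68002
Time dilation: Δt = γτ₀ = 3.68002 × 10.40 min = 38.27 min

Δt ≈ 38.27 min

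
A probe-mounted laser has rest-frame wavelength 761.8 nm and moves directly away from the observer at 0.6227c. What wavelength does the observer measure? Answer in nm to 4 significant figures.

λ_obs ≈ 1580 nm

Relativistic Doppler: λ_obs = λ_src √((1+β)/(1−β))
= 761.8 × √(1.62270/0.377300) = 761.8 × 2.07384 = 1580 nm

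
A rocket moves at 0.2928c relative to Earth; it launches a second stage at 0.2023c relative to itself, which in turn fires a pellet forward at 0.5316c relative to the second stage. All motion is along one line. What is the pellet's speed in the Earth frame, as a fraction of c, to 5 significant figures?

Compose boost 2: (0.2023 + 0.2928)/(1 + 0.2023×0.2928) = 0.49510/1.059233 = 0.4674135
Compose boost 3: (0.5316 + 0.4674135)/(1 + 0.5316×0.4674135) = 0.9990135/1.248477 = 0.80019

u ≈ 0.80019c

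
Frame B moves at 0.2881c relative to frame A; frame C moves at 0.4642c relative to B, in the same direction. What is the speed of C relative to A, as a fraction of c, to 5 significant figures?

Compose boost 2: (0.4642 + 0.2881)/(1 + 0.4642×0.2881) = 0.75230/1.133736 = 0.66356

u ≈ 0.66356c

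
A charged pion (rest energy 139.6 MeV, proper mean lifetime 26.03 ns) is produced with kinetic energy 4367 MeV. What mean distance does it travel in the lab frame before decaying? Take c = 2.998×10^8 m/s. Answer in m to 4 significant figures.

d ≈ 251.8 m

γ = 1 + K/(m₀c²) = 1 + 4367/139.6 = 32.2822
β = √(1 − 1/γ²) = 0.999520
Dilated lifetime: γτ₀ = 32.2822 × 26.03 ns = 840.307 ns
d = βc·γτ₀ = 0.999520 × (2.998×10^8 m/s) × 8.40307×10^-7 s = 251.8 m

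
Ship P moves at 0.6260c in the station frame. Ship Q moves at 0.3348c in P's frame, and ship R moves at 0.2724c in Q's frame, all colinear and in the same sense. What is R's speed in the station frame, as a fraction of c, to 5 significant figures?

Compose boost 2: (0.3348 + 0.6260)/(1 + 0.3348×0.6260) = 0.96080/1.209585 = 0.7943222
Compose boost 3: (0.2724 + 0.7943222)/(1 + 0.2724×0.7943222) = 1.066722/1.216373 = 0.87697

u ≈ 0.87697c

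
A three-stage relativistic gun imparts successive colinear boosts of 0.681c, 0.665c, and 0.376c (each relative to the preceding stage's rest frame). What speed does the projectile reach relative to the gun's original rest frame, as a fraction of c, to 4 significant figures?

u ≈ 0.9660c

Compose boost 2: (0.665 + 0.681)/(1 + 0.665×0.681) = 1.346/1.45287 = 0.926445
Compose boost 3: (0.376 + 0.926445)/(1 + 0.376×0.926445) = 1.30245/1.34834 = 0.9660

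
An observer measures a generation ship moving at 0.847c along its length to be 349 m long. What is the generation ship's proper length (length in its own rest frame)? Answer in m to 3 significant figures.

γ = 1/√(1 − 0.847²) = 1.8811
L₀ = γL = 1.8811 × 349 = 657 m

L₀ ≈ 657 m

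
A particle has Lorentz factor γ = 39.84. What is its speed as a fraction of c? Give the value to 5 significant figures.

β ≈ 0.99968

β = √(1 − 1/γ²) = √(1 − 1/39.84²) = √(0.9993700) = 0.99968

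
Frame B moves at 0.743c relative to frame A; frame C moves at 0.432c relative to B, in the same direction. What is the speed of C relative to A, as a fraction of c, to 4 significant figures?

Compose boost 2: (0.432 + 0.743)/(1 + 0.432×0.743) = 1.175/1.32098 = 0.8895

u ≈ 0.8895c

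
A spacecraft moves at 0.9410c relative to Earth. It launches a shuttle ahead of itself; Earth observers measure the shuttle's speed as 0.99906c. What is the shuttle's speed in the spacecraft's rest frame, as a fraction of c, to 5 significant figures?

u' ≈ 0.96953c

Inverse velocity addition: u' = (u − v)/(1 − uv/c²)
= (0.99906 − 0.9410)/(1 − 0.99906×0.9410) = 0.058060/0.05988454 = 0.96953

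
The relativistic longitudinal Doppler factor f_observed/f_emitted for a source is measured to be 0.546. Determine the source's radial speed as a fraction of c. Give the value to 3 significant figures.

f_obs/f_src = √((1−β)/(1+β)) = 0.546  ⇒  (1−β)/(1+β) = 0.29812
β = |1 − D²|/(1 + D²) = |1 − 0.29812|/(1 + 0.29812) = 0.541

β ≈ 0.541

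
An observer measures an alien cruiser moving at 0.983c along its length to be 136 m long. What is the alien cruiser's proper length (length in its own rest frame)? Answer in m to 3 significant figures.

γ = 1/√(1 − 0.983²) = 5.4465
L₀ = γL = 5.4465 × 136 = 741 m

L₀ ≈ 741 m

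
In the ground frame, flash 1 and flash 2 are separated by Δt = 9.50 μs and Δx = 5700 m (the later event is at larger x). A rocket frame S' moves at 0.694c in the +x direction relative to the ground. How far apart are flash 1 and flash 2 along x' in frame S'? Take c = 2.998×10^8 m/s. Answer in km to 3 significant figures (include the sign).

γ = 1/√(1 − 0.694²) = 1.3889
Δx' = γ(Δx − vΔt) = 1.3889 × (5700 m − 0.694×(2.998×10^8 m/s)×9.50×10^-6 s)
= 1.3889 × (3723.4 m) = 5.17 km

Δx' ≈ 5.17 km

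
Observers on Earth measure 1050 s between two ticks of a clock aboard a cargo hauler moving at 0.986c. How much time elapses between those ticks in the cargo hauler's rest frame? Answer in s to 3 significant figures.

γ = 1/√(1 − 0.986²) = 5.9972
Proper time: τ₀ = Δt/γ = 1050/5.9972 = 175 s

τ₀ ≈ 175 s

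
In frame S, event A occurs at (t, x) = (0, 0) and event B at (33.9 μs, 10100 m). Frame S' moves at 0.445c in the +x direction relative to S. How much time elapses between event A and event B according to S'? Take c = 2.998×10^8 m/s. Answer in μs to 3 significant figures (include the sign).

γ = 1/√(1 − 0.445²) = 1.1167
Δt' = γ(Δt − vΔx/c²) = 1.1167 × (33.9 μs − 0.445×10100 m / (2.998×10^8 m/s))
= 1.1167 × (18.908 μs) = 21.1 μs

Δt' ≈ 21.1 μs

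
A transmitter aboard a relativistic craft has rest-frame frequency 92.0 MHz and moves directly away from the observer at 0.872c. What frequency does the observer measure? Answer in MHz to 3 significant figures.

Relativistic Doppler: f_obs = f_src √((1−β)/(1+β))
= 92.0 × √(0.12800/1.8720) = 92.0 × 0.26149 = 24.1 MHz

f_obs ≈ 24.1 MHz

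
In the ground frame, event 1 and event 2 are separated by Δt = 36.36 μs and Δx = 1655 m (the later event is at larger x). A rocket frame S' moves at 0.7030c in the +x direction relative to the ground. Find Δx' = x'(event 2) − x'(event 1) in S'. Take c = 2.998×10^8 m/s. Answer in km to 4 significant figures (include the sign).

Δx' ≈ -8.448 km

γ = 1/√(1 − 0.7030²) = 1.40609
Δx' = γ(Δx − vΔt) = 1.40609 × (1655 m − 0.7030×(2.998×10^8 m/s)×36.36×10^-6 s)
= 1.40609 × (-6008.21 m) = -8.448 km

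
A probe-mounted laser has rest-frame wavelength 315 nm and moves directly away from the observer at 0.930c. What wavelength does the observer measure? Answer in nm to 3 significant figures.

Relativistic Doppler: λ_obs = λ_src √((1+β)/(1−β))
= 315 × √(1.9300/0.070000) = 315 × 5.2509 = 1650 nm

λ_obs ≈ 1650 nm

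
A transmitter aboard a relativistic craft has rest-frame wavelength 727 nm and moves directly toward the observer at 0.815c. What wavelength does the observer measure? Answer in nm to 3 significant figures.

λ_obs ≈ 232 nm

Relativistic Doppler: λ_obs = λ_src √((1−β)/(1+β))
= 727 × √(0.18500/1.8150) = 727 × 0.31926 = 232 nm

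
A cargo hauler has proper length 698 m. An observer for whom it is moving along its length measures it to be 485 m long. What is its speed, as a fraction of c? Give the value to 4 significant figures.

γ = L₀/L = 698/485 = 1.43918
β = √(1 − 1/γ²) = 0.7192

β ≈ 0.7192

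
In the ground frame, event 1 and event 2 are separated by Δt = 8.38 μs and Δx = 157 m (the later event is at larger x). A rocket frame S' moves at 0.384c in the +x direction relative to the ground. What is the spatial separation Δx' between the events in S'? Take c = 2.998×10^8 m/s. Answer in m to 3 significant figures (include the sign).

Δx' ≈ -875 m

γ = 1/√(1 − 0.384²) = 1.0830
Δx' = γ(Δx − vΔt) = 1.0830 × (157 m − 0.384×(2.998×10^8 m/s)×8.38×10^-6 s)
= 1.0830 × (-807.73 m) = -875 m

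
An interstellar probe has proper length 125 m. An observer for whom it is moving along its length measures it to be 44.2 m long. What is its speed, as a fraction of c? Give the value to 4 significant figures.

β ≈ 0.9354

γ = L₀/L = 125/44.2 = 2.82805
β = √(1 − 1/γ²) = 0.9354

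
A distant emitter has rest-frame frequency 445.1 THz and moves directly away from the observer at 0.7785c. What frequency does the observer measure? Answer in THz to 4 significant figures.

Relativistic Doppler: f_obs = f_src √((1−β)/(1+β))
= 445.1 × √(0.221500/1.77850) = 445.1 × 0.352907 = 157.1 THz

f_obs ≈ 157.1 THz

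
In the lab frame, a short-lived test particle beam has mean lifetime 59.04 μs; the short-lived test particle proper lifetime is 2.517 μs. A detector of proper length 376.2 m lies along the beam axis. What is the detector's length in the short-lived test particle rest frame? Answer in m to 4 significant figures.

L ≈ 16.04 m

Time dilation ⇒ γ = Δt/τ₀ = 59.04/2.517 = 23.4565
Length contraction: L = L₀/γ = 376.2/23.4565 = 16.04 m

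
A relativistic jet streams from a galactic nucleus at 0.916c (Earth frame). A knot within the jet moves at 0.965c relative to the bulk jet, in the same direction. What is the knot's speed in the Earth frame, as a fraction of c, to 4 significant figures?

u ≈ 0.9984c

Relativistic velocity addition: u = (u' + v)/(1 + u'v/c²)
= (0.965 + 0.916)/(1 + 0.965×0.916) = 1.881/1.88394 = 0.9984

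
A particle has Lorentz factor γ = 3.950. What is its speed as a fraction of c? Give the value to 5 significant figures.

β ≈ 0.96742

β = √(1 − 1/γ²) = √(1 − 1/3.950²) = √(0.9359077) = 0.96742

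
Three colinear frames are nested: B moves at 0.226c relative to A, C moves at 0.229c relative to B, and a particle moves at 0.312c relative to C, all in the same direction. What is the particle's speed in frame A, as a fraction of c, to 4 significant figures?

Compose boost 2: (0.229 + 0.226)/(1 + 0.229×0.226) = 0.4550/1.05175 = 0.432611
Compose boost 3: (0.312 + 0.432611)/(1 + 0.312×0.432611) = 0.744611/1.13497 = 0.6561

u ≈ 0.6561c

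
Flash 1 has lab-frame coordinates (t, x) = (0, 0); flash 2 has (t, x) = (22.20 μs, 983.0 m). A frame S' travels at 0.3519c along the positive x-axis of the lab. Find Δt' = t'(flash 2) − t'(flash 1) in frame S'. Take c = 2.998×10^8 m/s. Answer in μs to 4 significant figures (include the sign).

γ = 1/√(1 − 0.3519²) = 1.06833
Δt' = γ(Δt − vΔx/c²) = 1.06833 × (22.20 μs − 0.3519×983.0 m / (2.998×10^8 m/s))
= 1.06833 × (21.0462 μs) = 22.48 μs

Δt' ≈ 22.48 μs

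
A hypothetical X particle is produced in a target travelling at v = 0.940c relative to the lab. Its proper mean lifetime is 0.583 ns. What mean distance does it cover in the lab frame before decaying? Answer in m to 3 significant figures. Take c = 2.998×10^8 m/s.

d ≈ 0.482 m

γ = 1/√(1 − 0.940²) = 2.9311
Dilated lifetime: Δt = γτ₀ = 2.9311 × 0.583 ns = 1.7088 ns
d = vΔt = 0.940c × 1.7088 ns = 2.8181×10^8 m/s × 1.7088×10^-9 s = 0.482 m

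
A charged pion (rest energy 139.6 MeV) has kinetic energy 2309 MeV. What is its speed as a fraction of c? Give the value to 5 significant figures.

γ = 1 + K/(m₀c²) = 1 + 2309/139.6 = 17.54011
β = √(1 − 1/γ²) = 0.99837

β ≈ 0.99837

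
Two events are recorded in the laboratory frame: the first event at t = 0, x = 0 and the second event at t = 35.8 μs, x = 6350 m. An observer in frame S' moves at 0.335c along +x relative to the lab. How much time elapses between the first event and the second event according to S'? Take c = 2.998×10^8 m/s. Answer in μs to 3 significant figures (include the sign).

Δt' ≈ 30.5 μs

γ = 1/√(1 − 0.335²) = 1.0613
Δt' = γ(Δt − vΔx/c²) = 1.0613 × (35.8 μs − 0.335×6350 m / (2.998×10^8 m/s))
= 1.0613 × (28.704 μs) = 30.5 μs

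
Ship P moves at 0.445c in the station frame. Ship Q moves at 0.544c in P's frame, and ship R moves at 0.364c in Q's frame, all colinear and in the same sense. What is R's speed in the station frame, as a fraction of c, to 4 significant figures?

Compose boost 2: (0.544 + 0.445)/(1 + 0.544×0.445) = 0.9890/1.24208 = 0.796245
Compose boost 3: (0.364 + 0.796245)/(1 + 0.364×0.796245) = 1.16025/1.28983 = 0.8995

u ≈ 0.8995c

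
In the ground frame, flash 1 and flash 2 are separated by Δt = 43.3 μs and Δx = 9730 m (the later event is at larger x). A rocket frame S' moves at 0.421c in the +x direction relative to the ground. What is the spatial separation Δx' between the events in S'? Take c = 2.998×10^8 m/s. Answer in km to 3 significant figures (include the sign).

γ = 1/√(1 − 0.421²) = 1.1025
Δx' = γ(Δx − vΔt) = 1.1025 × (9730 m − 0.421×(2.998×10^8 m/s)×43.3×10^-6 s)
= 1.1025 × (4264.9 m) = 4.70 km

Δx' ≈ 4.70 km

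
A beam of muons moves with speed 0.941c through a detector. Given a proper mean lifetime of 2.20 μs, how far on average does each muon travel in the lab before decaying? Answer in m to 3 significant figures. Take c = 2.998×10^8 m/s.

γ = 1/√(1 − 0.941²) = 2.9550
Dilated lifetime: Δt = γτ₀ = 2.9550 × 2.20 μs = 6.5011 μs
d = vΔt = 0.941c × 6.5011 μs = 2.8211×10^8 m/s × 6.5011×10^-6 s = 1830 m

d ≈ 1830 m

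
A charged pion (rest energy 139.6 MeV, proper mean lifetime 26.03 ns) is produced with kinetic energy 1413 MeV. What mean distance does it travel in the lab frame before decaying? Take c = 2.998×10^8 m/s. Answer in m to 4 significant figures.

γ = 1 + K/(m₀c²) = 1 + 1413/139.6 = 11.1218
β = √(1 − 1/γ²) = 0.995950
Dilated lifetime: γτ₀ = 11.1218 × 26.03 ns = 289.500 ns
d = βc·γτ₀ = 0.995950 × (2.998×10^8 m/s) × 2.89500×10^-7 s = 86.44 m

d ≈ 86.44 m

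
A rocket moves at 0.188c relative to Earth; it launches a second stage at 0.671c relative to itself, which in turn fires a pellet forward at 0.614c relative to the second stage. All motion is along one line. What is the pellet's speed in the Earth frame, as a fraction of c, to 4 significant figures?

Compose boost 2: (0.671 + 0.188)/(1 + 0.671×0.188) = 0.8590/1.12615 = 0.762777
Compose boost 3: (0.614 + 0.762777)/(1 + 0.614×0.762777) = 1.37678/1.46835 = 0.9376

u ≈ 0.9376c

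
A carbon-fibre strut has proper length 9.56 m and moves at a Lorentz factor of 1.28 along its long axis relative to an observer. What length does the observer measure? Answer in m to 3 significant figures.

γ = 1.28 (given)
Length contraction: L = L₀/γ = 9.56/1.28 = 7.47 m

L ≈ 7.47 m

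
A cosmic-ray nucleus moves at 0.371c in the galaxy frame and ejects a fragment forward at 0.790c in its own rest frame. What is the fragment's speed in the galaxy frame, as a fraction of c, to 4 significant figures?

u ≈ 0.8978c

Compose boost 2: (0.790 + 0.371)/(1 + 0.790×0.371) = 1.161/1.29309 = 0.8978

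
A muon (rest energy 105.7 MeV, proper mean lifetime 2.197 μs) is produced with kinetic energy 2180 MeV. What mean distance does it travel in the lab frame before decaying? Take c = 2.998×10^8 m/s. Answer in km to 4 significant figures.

d ≈ 14.23 km

γ = 1 + K/(m₀c²) = 1 + 2180/105.7 = 21.6244
β = √(1 − 1/γ²) = 0.998930
Dilated lifetime: γτ₀ = 21.6244 × 2.197 μs = 47.5088 μs
d = βc·γτ₀ = 0.998930 × (2.998×10^8 m/s) × 4.75088×10^-5 s = 14.23 km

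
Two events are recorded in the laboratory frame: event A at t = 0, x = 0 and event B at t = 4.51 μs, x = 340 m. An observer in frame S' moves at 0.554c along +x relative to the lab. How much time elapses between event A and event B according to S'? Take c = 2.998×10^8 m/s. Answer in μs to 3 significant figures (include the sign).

Δt' ≈ 4.66 μs

γ = 1/√(1 − 0.554²) = 1.2012
Δt' = γ(Δt − vΔx/c²) = 1.2012 × (4.51 μs − 0.554×340 m / (2.998×10^8 m/s))
= 1.2012 × (3.8817 μs) = 4.66 μs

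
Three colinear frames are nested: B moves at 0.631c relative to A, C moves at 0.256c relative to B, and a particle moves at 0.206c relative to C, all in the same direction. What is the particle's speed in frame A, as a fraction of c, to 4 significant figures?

Compose boost 2: (0.256 + 0.631)/(1 + 0.256×0.631) = 0.8870/1.16154 = 0.763644
Compose boost 3: (0.206 + 0.763644)/(1 + 0.206×0.763644) = 0.969644/1.15731 = 0.8378

u ≈ 0.8378c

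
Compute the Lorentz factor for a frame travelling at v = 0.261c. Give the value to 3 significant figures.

γ ≈ 1.04

γ = 1/√(1 − β²) = 1/√(1 − 0.261²) = 1/√(0.93188) = 1.04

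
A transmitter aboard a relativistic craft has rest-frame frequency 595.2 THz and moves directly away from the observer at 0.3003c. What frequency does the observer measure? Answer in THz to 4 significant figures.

f_obs ≈ 436.6 THz

Relativistic Doppler: f_obs = f_src √((1−β)/(1+β))
= 595.2 × √(0.699700/1.30030) = 595.2 × 0.733557 = 436.6 THz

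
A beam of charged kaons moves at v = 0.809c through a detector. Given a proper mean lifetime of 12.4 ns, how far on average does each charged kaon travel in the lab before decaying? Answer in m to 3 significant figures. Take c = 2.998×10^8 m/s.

γ = 1/√(1 − 0.809²) = 1.7012
Dilated lifetime: Δt = γτ₀ = 1.7012 × 12.4 ns = 21.095 ns
d = vΔt = 0.809c × 21.095 ns = 2.4254×10^8 m/s × 2.1095×10^-8 s = 5.12 m

d ≈ 5.12 m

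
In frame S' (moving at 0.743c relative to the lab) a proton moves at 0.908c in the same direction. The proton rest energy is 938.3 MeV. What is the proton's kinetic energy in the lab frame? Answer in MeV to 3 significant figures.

u_lab = (0.908 + 0.743)/(1 + 0.908×0.743) = 0.985881
γ = 1/√(1 − 0.985881²) = 5.9721
K = (γ − 1)m₀c² = (5.9721 − 1) × 938.3 = 4.9721 × 938.3 = 4670 MeV

K ≈ 4670 MeV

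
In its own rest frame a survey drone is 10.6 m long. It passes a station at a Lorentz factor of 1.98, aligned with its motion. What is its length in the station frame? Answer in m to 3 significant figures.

γ = 1.98 (given)
Length contraction: L = L₀/γ = 10.6/1.98 = 5.35 m

L ≈ 5.35 m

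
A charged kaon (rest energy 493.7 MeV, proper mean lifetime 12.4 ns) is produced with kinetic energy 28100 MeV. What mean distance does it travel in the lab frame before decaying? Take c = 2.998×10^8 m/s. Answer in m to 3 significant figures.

d ≈ 215 m

γ = 1 + K/(m₀c²) = 1 + 28100/493.7 = 57.917
β = √(1 − 1/γ²) = 0.99985
Dilated lifetime: γτ₀ = 57.917 × 12.4 ns = 718.17 ns
d = βc·γτ₀ = 0.99985 × (2.998×10^8 m/s) × 7.1817×10^-7 s = 215 m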